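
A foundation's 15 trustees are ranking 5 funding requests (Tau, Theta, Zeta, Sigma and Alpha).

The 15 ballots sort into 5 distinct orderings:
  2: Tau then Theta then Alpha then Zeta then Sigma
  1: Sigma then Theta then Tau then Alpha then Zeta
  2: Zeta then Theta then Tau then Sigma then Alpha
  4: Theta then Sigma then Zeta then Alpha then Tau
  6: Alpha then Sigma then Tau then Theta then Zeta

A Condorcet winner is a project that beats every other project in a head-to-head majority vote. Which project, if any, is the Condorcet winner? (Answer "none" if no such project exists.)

none

Head-to-head results (15 reviewers):
Tau–Theta: Tau 8–7.
Tau vs Zeta: Tau is ranked higher on 2+1+6 = 9 ballots, Zeta on 6. Tau wins 9–6.
Tau vs Sigma: Tau preferred on 2+2 = 4 ballots; Sigma wins 11–4.
Tau vs Alpha: Tau is ranked higher on 2+1+2 = 5 ballots, Alpha on 10. Alpha wins 10–5.
Theta vs Zeta: Theta preferred on 2+1+4+6 = 13 ballots; Theta wins 13–2.
Theta vs Sigma: Theta is ranked higher on 2+2+4 = 8 ballots, Sigma on 7. Theta wins 8–7.
Theta–Alpha: Theta 9–6.
Zeta vs Sigma: 4 to 11, Sigma.
Zeta vs Alpha: Alpha wins 9–6.
Sigma vs Alpha: Sigma is ranked higher on 1+2+4 = 7 ballots, Alpha on 8. Alpha wins 8–7.
Each project drops at least one matchup (Tau loses to Sigma; Theta loses to Tau; Zeta loses to Tau; Sigma loses to Theta; Alpha loses to Theta); the cycle Tau → Theta → Sigma → Tau rules out a Condorcet winner.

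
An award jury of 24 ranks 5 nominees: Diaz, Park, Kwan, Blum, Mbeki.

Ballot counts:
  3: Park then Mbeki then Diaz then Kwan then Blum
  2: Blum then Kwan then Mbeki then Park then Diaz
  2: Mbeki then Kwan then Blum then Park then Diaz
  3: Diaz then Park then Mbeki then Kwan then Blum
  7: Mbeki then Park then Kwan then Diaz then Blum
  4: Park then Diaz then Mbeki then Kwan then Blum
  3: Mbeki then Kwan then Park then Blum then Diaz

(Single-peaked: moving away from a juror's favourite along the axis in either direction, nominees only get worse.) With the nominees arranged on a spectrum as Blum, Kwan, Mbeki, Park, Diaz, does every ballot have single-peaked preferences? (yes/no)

yes

Axis positions: Blum=1, Kwan=2, Mbeki=3, Park=4, Diaz=5.
Ballot type 1 (peak Park at position 4): ranking walks positions 4-3-5-2-1, expanding outward from the peak — single-peaked.
Ballot type 2 (peak Blum at position 1): ranking walks positions 1-2-3-4-5, expanding outward from the peak — single-peaked.
Ballot type 3 (peak Mbeki at position 3): ranking walks positions 3-2-1-4-5, expanding outward from the peak — single-peaked.
Ballot type 4 (peak Diaz at position 5): ranking walks positions 5-4-3-2-1, expanding outward from the peak — single-peaked.
Ballot type 5 (peak Mbeki at position 3): ranking walks positions 3-4-2-5-1, expanding outward from the peak — single-peaked.
Ballot type 6 (peak Park at position 4): ranking walks positions 4-5-3-2-1, expanding outward from the peak — single-peaked.
Ballot type 7 (peak Mbeki at position 3): ranking walks positions 3-2-4-1-5, expanding outward from the peak — single-peaked.
Every ranking is single-peaked on this axis.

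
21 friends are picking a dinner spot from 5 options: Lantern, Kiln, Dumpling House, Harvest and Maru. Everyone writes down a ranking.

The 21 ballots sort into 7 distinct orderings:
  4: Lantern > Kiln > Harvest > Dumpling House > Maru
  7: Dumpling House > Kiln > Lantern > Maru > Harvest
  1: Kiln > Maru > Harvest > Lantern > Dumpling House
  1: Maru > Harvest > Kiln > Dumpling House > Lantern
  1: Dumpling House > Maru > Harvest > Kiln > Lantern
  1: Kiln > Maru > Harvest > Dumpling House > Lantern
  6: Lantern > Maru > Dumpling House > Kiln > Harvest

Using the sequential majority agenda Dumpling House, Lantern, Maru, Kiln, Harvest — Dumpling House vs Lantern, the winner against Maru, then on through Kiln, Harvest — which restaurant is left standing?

Round 1: Dumpling House vs Lantern — 10–11, Lantern advances.
Round 2: Lantern vs Maru — 17–4, Lantern advances.
Round 3: Lantern vs Kiln — 10–11, Kiln advances.
Round 4: Kiln vs Harvest — 19–2, Kiln advances.
Kiln survives the agenda.

Kiln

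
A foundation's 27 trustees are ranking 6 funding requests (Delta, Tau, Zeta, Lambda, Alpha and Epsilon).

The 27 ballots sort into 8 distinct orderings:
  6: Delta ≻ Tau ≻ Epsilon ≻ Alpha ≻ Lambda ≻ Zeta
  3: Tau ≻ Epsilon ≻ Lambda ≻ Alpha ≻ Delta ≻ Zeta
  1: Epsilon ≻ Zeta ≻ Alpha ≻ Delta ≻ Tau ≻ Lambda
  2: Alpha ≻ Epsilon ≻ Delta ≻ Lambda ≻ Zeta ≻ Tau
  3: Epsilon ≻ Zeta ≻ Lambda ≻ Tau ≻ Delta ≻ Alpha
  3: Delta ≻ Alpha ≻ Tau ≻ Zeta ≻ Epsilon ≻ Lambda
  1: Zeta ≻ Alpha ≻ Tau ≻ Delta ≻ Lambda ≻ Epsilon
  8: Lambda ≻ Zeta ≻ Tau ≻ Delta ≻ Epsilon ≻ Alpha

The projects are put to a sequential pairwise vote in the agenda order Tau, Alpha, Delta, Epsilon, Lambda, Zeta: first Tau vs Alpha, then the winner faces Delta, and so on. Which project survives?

Zeta

Round 1: Tau vs Alpha — 20–7, Tau advances.
Round 2: Tau vs Delta — 15–12, Tau advances.
Round 3: Tau vs Epsilon — 21–6, Tau advances.
Round 4: Tau vs Lambda — 14–13, Tau advances.
Round 5: Tau vs Zeta — 12–15, Zeta advances.
The agenda winner is Zeta.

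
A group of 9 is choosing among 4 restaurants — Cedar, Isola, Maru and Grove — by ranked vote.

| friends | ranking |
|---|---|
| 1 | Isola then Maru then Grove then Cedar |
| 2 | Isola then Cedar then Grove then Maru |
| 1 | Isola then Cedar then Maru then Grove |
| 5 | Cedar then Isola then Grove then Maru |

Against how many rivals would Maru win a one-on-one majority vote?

0

Maru against each rival (9 friends):
Maru–Cedar: Cedar 8–1.
Maru vs Isola: Maru is ranked higher on 0 ballots, Isola on 9. Isola wins 9–0.
Maru vs Grove: Grove wins 7–2.
Maru beats no one; loses to Cedar, Isola, Grove — 0 pairwise wins.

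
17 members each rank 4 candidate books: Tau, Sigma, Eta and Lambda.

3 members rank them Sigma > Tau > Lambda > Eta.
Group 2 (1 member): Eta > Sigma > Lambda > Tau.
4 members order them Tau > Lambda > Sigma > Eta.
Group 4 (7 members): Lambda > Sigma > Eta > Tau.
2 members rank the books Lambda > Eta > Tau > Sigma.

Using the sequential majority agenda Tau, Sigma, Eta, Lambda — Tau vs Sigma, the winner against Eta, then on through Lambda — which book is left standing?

Lambda

Round 1: Tau vs Sigma — 6–11, Sigma advances.
Round 2: Sigma vs Eta — 14–3, Sigma advances.
Round 3: Sigma vs Lambda — 4–13, Lambda advances.
The agenda winner is Lambda.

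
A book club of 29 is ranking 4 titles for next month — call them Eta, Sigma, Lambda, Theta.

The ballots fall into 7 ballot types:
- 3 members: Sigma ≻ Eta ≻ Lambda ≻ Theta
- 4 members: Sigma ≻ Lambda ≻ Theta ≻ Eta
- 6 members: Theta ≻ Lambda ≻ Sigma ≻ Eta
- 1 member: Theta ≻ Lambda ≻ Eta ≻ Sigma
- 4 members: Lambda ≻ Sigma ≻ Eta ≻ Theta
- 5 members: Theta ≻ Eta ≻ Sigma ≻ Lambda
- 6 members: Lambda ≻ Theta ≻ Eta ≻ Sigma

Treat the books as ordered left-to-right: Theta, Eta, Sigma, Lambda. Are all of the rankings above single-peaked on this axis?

no

Axis positions: Theta=1, Eta=2, Sigma=3, Lambda=4.
Ballot type 1 (peak Sigma at position 3): ranking walks positions 3-2-4-1, expanding outward from the peak — single-peaked.
Ballot type 2: ranking walks positions 3-4-1-2; Theta is ranked above Eta even though Eta lies between Theta and the peak Sigma on the axis — preferences dip and rise again. Not single-peaked.
Ballot type 3: ranking walks positions 1-4-3-2; Lambda is ranked above Eta even though Eta lies between Lambda and the peak Theta on the axis — preferences dip and rise again. Not single-peaked.
Ballot type 4: ranking walks positions 1-4-2-3; Lambda is ranked above Eta even though Eta lies between Lambda and the peak Theta on the axis — preferences dip and rise again. Not single-peaked.
Ballot type 5 (peak Lambda at position 4): ranking walks positions 4-3-2-1, expanding outward from the peak — single-peaked.
Ballot type 6 (peak Theta at position 1): ranking walks positions 1-2-3-4, expanding outward from the peak — single-peaked.
Ballot type 7: ranking walks positions 4-1-2-3; Theta is ranked above Sigma even though Sigma lies between Theta and the peak Lambda on the axis — preferences dip and rise again. Not single-peaked.
Ballot type 2 violates single-peakedness, so the profile is not single-peaked on this axis.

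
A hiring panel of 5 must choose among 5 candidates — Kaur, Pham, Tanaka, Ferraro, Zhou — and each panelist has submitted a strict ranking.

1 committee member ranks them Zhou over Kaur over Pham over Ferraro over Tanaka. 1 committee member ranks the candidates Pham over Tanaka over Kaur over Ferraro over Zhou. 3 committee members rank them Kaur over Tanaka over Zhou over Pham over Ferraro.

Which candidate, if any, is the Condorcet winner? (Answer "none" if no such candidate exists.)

Pairwise majorities:
Kaur vs Pham: 1+3 = 4 for Kaur, 1 for Pham — Kaur by 4–1.
Kaur vs Tanaka: Kaur preferred on 1+3 = 4 ballots; Kaur wins 4–1.
Kaur vs Ferraro: 1+1+3 = 5 for Kaur, 0 for Ferraro — Kaur by 5–0.
Kaur vs Zhou: 1+3 = 4 for Kaur, 1 for Zhou — Kaur by 4–1.
Pham vs Tanaka: 1+1 = 2 for Pham, 3 for Tanaka — Tanaka by 3–2.
Pham vs Ferraro: 1+1+3 = 5 for Pham, 0 for Ferraro — Pham by 5–0.
Pham vs Zhou: Pham preferred on 1 ballot; Zhou wins 4–1.
Tanaka vs Ferraro: Tanaka preferred on 1+3 = 4 ballots; Tanaka wins 4–1.
Tanaka vs Zhou: 4 to 1, Tanaka.
Ferraro vs Zhou: Ferraro preferred on 1 ballot; Zhou wins 4–1.
Kaur wins every pairwise contest, so Kaur is the Condorcet winner.

Kaur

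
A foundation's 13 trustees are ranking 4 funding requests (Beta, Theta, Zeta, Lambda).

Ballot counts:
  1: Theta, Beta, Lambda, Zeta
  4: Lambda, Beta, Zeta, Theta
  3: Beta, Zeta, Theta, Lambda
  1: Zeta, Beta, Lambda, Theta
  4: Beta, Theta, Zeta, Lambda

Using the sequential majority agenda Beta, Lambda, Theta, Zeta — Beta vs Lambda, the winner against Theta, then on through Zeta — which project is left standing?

Round 1: Beta vs Lambda — 9–4, Beta advances.
Round 2: Beta vs Theta — 12–1, Beta advances.
Round 3: Beta vs Zeta — 12–1, Beta advances.
Beta survives the agenda.

Beta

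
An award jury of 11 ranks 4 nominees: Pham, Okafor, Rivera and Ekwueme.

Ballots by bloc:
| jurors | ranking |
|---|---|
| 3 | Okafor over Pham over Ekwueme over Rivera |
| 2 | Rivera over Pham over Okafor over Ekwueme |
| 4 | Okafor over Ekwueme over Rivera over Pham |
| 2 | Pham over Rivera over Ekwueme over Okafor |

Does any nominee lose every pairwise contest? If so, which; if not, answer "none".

Head-to-head results (11 jurors):
Pham vs Okafor: Okafor wins 7–4.
Pham vs Rivera: Rivera, 6–5.
Pham vs Ekwueme: Pham, 7–4.
Okafor vs Rivera: Okafor, 7–4.
Okafor vs Ekwueme: 9 to 2, Okafor.
Rivera vs Ekwueme: Rivera is ranked higher on 2+2 = 4 ballots, Ekwueme on 7. Ekwueme wins 7–4.
No nominee is winless: Pham beats Ekwueme; Okafor beats Pham; Rivera beats Pham; Ekwueme beats Rivera. There is no Condorcet loser.

none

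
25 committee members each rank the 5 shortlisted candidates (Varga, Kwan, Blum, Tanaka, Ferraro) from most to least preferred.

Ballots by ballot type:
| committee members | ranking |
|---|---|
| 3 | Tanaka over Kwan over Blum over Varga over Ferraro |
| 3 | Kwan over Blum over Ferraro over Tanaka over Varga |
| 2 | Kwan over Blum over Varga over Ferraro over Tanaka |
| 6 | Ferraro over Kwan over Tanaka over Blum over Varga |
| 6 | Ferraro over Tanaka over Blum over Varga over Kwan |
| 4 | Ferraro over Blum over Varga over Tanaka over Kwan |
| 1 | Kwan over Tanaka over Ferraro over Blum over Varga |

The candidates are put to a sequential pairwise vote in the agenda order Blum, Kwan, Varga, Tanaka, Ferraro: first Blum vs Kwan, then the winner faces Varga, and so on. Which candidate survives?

Round 1: Blum vs Kwan — 10–15, Kwan advances.
Round 2: Kwan vs Varga — 15–10, Kwan advances.
Round 3: Kwan vs Tanaka — 12–13, Tanaka advances.
Round 4: Tanaka vs Ferraro — 4–21, Ferraro advances.
The agenda winner is Ferraro.

Ferraro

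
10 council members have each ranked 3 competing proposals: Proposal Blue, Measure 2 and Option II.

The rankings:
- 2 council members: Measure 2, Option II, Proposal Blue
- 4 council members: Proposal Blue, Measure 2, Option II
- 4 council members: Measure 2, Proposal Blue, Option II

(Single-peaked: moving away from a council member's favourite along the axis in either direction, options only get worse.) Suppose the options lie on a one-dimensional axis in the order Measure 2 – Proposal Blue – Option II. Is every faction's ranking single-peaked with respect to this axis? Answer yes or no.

no

Axis positions: Measure 2=1, Proposal Blue=2, Option II=3.
Faction 1: ranking walks positions 1-3-2; Option II is ranked above Proposal Blue even though Proposal Blue lies between Option II and the peak Measure 2 on the axis — preferences dip and rise again. Not single-peaked.
Faction 2 (peak Proposal Blue at position 2): ranking walks positions 2-1-3, expanding outward from the peak — single-peaked.
Faction 3 (peak Measure 2 at position 1): ranking walks positions 1-2-3, expanding outward from the peak — single-peaked.
Faction 1 violates single-peakedness, so the profile is not single-peaked on this axis.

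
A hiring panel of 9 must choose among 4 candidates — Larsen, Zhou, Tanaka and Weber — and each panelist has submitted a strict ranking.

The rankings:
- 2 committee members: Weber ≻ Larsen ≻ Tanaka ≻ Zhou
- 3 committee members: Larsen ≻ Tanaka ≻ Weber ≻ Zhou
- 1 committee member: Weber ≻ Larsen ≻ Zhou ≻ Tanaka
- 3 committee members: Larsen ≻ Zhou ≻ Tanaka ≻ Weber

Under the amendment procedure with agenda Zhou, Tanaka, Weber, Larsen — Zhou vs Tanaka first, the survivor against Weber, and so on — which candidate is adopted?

Round 1: Zhou vs Tanaka — 4–5, Tanaka advances.
Round 2: Tanaka vs Weber — 6–3, Tanaka advances.
Round 3: Tanaka vs Larsen — 0–9, Larsen advances.
Larsen survives the agenda.

Larsen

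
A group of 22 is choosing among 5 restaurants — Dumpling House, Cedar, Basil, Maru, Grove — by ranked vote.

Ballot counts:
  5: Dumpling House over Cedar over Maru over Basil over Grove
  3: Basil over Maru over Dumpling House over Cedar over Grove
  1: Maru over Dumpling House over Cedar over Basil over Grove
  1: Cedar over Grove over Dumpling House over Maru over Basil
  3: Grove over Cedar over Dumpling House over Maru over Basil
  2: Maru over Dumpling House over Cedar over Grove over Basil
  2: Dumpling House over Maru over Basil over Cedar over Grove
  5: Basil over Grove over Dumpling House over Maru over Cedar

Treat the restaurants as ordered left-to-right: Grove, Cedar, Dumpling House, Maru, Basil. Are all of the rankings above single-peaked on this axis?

Axis positions: Grove=1, Cedar=2, Dumpling House=3, Maru=4, Basil=5.
Ballot type 1 (peak Dumpling House at position 3): ranking walks positions 3-2-4-5-1, expanding outward from the peak — single-peaked.
Ballot type 2 (peak Basil at position 5): ranking walks positions 5-4-3-2-1, expanding outward from the peak — single-peaked.
Ballot type 3 (peak Maru at position 4): ranking walks positions 4-3-2-5-1, expanding outward from the peak — single-peaked.
Ballot type 4 (peak Cedar at position 2): ranking walks positions 2-1-3-4-5, expanding outward from the peak — single-peaked.
Ballot type 5 (peak Grove at position 1): ranking walks positions 1-2-3-4-5, expanding outward from the peak — single-peaked.
Ballot type 6 (peak Maru at position 4): ranking walks positions 4-3-2-1-5, expanding outward from the peak — single-peaked.
Ballot type 7 (peak Dumpling House at position 3): ranking walks positions 3-4-5-2-1, expanding outward from the peak — single-peaked.
Ballot type 8: ranking walks positions 5-1-3-4-2; Grove is ranked above Maru even though Maru lies between Grove and the peak Basil on the axis — preferences dip and rise again. Not single-peaked.
Ballot type 8 violates single-peakedness, so the profile is not single-peaked on this axis.

no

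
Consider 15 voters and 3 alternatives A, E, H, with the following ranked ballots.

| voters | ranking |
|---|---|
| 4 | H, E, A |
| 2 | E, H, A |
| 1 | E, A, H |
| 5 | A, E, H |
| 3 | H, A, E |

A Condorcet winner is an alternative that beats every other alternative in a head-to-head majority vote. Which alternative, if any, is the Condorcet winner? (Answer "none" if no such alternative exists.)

none

Check each pair by majority over 15 ballots:
A vs E: A, 8–7.
A vs H: A is ranked higher on 1+5 = 6 ballots, H on 9. H wins 9–6.
E vs H: E is ranked higher on 2+1+5 = 8 ballots, H on 7. E wins 8–7.
Every alternative loses at least once (A loses to H; E loses to A; H loses to E). The majority relation contains the cycle A → E → H → A, so there is no Condorcet winner.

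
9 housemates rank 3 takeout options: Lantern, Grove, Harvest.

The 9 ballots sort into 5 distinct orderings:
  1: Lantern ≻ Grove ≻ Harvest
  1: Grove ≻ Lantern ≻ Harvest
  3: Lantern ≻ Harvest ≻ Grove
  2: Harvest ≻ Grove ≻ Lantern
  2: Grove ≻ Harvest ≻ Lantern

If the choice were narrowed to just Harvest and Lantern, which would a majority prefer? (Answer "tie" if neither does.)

Lantern

Ballots ranking Harvest above Lantern: 2 + 2 = 4.
Ballots ranking Lantern above Harvest: 9 − 4 = 5.
Lantern wins the head-to-head 5–4.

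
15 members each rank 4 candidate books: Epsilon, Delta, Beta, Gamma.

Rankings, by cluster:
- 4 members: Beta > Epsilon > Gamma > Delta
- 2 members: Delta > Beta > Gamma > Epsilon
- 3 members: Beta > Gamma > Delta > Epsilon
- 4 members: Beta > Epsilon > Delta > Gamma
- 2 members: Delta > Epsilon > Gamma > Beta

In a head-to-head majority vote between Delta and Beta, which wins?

Ballots ranking Delta above Beta: 2 + 2 = 4.
Ballots ranking Beta above Delta: 15 − 4 = 11.
Beta wins the head-to-head 11–4.

Beta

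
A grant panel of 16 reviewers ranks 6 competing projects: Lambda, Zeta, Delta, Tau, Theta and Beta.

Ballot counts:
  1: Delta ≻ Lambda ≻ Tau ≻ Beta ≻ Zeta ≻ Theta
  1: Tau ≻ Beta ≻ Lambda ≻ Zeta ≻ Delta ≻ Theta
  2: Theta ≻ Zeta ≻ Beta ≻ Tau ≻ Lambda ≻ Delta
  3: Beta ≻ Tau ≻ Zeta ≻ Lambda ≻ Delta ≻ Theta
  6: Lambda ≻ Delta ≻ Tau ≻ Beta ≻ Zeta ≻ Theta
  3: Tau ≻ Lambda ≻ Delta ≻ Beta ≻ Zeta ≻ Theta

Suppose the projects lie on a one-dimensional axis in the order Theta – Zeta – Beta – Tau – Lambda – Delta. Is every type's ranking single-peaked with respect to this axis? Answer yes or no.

Axis positions: Theta=1, Zeta=2, Beta=3, Tau=4, Lambda=5, Delta=6.
Type 1 (peak Delta at position 6): ranking walks positions 6-5-4-3-2-1, expanding outward from the peak — single-peaked.
Type 2 (peak Tau at position 4): ranking walks positions 4-3-5-2-6-1, expanding outward from the peak — single-peaked.
Type 3 (peak Theta at position 1): ranking walks positions 1-2-3-4-5-6, expanding outward from the peak — single-peaked.
Type 4 (peak Beta at position 3): ranking walks positions 3-4-2-5-6-1, expanding outward from the peak — single-peaked.
Type 5 (peak Lambda at position 5): ranking walks positions 5-6-4-3-2-1, expanding outward from the peak — single-peaked.
Type 6 (peak Tau at position 4): ranking walks positions 4-5-6-3-2-1, expanding outward from the peak — single-peaked.
Every ranking is single-peaked on this axis.

yes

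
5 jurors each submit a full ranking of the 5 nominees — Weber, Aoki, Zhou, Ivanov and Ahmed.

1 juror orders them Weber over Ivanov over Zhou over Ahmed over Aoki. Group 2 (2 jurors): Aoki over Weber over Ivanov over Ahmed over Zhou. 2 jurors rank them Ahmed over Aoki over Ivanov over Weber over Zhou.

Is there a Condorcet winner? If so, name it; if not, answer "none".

none

Check each pair by majority over 5 ballots:
Weber vs Aoki: 1 for Weber, 4 for Aoki — Aoki by 4–1.
Weber vs Zhou: Weber, 5–0.
Weber vs Ivanov: Weber wins 3–2.
Weber vs Ahmed: Weber is ranked higher on 1+2 = 3 ballots, Ahmed on 2. Weber wins 3–2.
Aoki vs Zhou: Aoki preferred on 2+2 = 4 ballots; Aoki wins 4–1.
Aoki vs Ivanov: 2+2 = 4 for Aoki, 1 for Ivanov — Aoki by 4–1.
Aoki vs Ahmed: Ahmed, 3–2.
Zhou vs Ivanov: Zhou is ranked higher on 0 ballots, Ivanov on 5. Ivanov wins 5–0.
Zhou–Ahmed: Ahmed 4–1.
Ivanov vs Ahmed: Ivanov, 3–2.
Every nominee loses at least once (Weber loses to Aoki; Aoki loses to Ahmed; Zhou loses to Weber; Ivanov loses to Weber; Ahmed loses to Weber). The majority relation contains the cycle Weber → Ahmed → Aoki → Weber, so there is no Condorcet winner.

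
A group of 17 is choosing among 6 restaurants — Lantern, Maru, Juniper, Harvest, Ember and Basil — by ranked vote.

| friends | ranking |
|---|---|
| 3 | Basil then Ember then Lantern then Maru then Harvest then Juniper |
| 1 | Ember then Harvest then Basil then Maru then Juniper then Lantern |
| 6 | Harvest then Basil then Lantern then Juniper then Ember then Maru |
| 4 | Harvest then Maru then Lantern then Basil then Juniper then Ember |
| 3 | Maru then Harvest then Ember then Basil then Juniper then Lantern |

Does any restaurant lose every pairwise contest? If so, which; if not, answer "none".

none

Pairwise majorities:
Lantern–Maru: Lantern 9–8.
Lantern vs Juniper: Lantern wins 13–4.
Lantern vs Harvest: 3 for Lantern, 14 for Harvest — Harvest by 14–3.
Lantern vs Ember: Lantern is ranked higher on 6+4 = 10 ballots, Ember on 7. Lantern wins 10–7.
Lantern vs Basil: Lantern is ranked higher on 4 ballots, Basil on 13. Basil wins 13–4.
Maru vs Juniper: Maru wins 11–6.
Maru vs Harvest: Harvest wins 11–6.
Maru–Ember: Ember 10–7.
Maru vs Basil: Basil wins 10–7.
Juniper vs Harvest: 0 to 17, Harvest.
Juniper vs Ember: Juniper preferred on 6+4 = 10 ballots; Juniper wins 10–7.
Juniper vs Basil: Basil wins 17–0.
Harvest vs Ember: Harvest, 13–4.
Harvest vs Basil: Harvest, 14–3.
Ember–Basil: Basil 13–4.
Each restaurant has at least one pairwise win (Lantern beats Maru; Maru beats Juniper; Juniper beats Ember; Harvest beats Lantern; Ember beats Maru; Basil beats Lantern) — no Condorcet loser.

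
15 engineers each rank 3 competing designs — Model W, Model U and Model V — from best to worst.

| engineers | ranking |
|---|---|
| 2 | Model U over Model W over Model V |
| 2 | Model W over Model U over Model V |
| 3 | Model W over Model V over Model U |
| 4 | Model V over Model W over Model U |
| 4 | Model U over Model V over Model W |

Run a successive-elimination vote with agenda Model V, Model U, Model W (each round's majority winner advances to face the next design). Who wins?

Round 1: Model V vs Model U — 7–8, Model U advances.
Round 2: Model U vs Model W — 6–9, Model W advances.
The agenda winner is Model W.

Model W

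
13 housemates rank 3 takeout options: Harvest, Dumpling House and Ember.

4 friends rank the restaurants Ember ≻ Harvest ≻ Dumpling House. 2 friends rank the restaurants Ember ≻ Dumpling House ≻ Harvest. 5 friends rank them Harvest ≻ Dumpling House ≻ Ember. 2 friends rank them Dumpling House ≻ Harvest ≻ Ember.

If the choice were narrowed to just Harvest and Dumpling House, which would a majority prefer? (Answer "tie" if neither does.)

Harvest

Ballots ranking Harvest above Dumpling House: 4 + 5 = 9.
Ballots ranking Dumpling House above Harvest: 13 − 9 = 4.
Harvest wins the head-to-head 9–4.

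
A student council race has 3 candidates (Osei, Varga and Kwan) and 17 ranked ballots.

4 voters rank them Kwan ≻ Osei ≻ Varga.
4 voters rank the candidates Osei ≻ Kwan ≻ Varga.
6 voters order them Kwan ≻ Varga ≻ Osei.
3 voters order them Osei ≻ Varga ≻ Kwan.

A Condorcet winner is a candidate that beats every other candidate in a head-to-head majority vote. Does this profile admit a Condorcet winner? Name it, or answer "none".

Kwan

Head-to-head results (17 voters):
Osei vs Varga: 11 to 6, Osei.
Osei vs Kwan: Osei preferred on 4+3 = 7 ballots; Kwan wins 10–7.
Varga vs Kwan: 3 for Varga, 14 for Kwan — Kwan by 14–3.
Only Kwan has no losses; Kwan is the Condorcet winner.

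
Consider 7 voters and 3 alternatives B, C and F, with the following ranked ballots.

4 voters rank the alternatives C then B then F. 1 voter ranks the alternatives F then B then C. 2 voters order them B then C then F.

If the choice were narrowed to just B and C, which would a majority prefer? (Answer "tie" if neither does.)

C

Ballots ranking B above C: 1 + 2 = 3.
Ballots ranking C above B: 7 − 3 = 4.
C wins the head-to-head 4–3.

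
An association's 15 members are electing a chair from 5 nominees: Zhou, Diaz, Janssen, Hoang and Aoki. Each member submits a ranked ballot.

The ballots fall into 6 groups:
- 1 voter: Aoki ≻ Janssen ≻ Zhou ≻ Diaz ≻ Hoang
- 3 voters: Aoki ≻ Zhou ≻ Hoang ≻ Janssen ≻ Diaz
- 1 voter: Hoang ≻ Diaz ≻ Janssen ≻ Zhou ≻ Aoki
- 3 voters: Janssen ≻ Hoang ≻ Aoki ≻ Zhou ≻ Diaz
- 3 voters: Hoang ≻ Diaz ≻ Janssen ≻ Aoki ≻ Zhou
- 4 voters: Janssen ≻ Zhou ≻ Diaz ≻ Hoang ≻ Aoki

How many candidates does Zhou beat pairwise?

2

Zhou against each rival (15 voters):
Zhou vs Diaz: Zhou wins 11–4.
Zhou vs Janssen: Janssen wins 12–3.
Zhou vs Hoang: Zhou wins 8–7.
Zhou vs Aoki: Aoki wins 10–5.
Zhou beats Diaz, Hoang; loses to Janssen, Aoki — 2 pairwise wins.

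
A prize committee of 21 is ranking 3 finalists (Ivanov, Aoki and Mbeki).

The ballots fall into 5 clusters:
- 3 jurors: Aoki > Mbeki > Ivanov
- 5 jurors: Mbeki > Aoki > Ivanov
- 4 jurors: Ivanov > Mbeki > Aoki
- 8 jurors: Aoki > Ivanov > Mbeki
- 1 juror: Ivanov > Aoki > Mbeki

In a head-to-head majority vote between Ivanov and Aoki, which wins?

Ballots ranking Ivanov above Aoki: 4 + 1 = 5.
Ballots ranking Aoki above Ivanov: 21 − 5 = 16.
Aoki wins the head-to-head 16–5.

Aoki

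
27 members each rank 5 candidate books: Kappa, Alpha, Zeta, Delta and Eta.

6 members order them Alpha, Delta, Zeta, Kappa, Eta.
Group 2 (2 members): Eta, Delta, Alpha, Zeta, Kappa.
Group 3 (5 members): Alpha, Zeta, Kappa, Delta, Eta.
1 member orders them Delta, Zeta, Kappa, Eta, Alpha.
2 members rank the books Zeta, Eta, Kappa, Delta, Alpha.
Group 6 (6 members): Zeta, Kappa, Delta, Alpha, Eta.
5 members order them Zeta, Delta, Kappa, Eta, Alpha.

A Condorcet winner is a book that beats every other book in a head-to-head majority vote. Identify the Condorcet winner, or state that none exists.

Pairwise majorities:
Kappa vs Alpha: Kappa is ranked higher on 1+2+6+5 = 14 ballots, Alpha on 13. Kappa wins 14–13.
Kappa vs Zeta: Zeta, 27–0.
Kappa vs Delta: 5+2+6 = 13 for Kappa, 14 for Delta — Delta by 14–13.
Kappa vs Eta: Kappa wins 23–4.
Alpha–Zeta: Zeta 14–13.
Alpha vs Delta: Delta wins 16–11.
Alpha vs Eta: 17 to 10, Alpha.
Zeta vs Delta: Zeta is ranked higher on 5+2+6+5 = 18 ballots, Delta on 9. Zeta wins 18–9.
Zeta vs Eta: Zeta is ranked higher on 6+5+1+2+6+5 = 25 ballots, Eta on 2. Zeta wins 25–2.
Delta vs Eta: Delta, 23–4.
Only Zeta has no losses; Zeta is the Condorcet winner.

Zeta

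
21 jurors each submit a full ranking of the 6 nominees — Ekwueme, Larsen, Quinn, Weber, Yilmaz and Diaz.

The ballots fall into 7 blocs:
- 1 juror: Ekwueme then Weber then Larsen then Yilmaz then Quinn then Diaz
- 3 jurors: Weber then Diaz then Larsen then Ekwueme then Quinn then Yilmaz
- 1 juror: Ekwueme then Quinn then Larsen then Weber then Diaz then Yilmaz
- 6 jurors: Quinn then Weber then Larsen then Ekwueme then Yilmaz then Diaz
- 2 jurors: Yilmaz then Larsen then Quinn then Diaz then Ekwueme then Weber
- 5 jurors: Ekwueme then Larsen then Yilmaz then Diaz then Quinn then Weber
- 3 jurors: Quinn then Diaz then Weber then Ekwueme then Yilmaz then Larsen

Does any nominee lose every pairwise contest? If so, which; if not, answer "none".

Head-to-head results (21 jurors):
Ekwueme vs Larsen: 1+1+5+3 = 10 for Ekwueme, 11 for Larsen — Larsen by 11–10.
Ekwueme vs Quinn: Quinn, 11–10.
Ekwueme vs Weber: 1+1+2+5 = 9 for Ekwueme, 12 for Weber — Weber by 12–9.
Ekwueme vs Yilmaz: Ekwueme, 19–2.
Ekwueme vs Diaz: 1+1+6+5 = 13 for Ekwueme, 8 for Diaz — Ekwueme by 13–8.
Larsen vs Quinn: Larsen preferred on 1+3+2+5 = 11 ballots; Larsen wins 11–10.
Larsen vs Weber: Weber wins 13–8.
Larsen vs Yilmaz: Larsen, 16–5.
Larsen vs Diaz: Larsen wins 15–6.
Quinn vs Weber: Quinn, 17–4.
Quinn–Yilmaz: Quinn 13–8.
Quinn vs Diaz: 1+1+6+2+3 = 13 for Quinn, 8 for Diaz — Quinn by 13–8.
Weber vs Yilmaz: Weber wins 14–7.
Weber–Diaz: Weber 11–10.
Yilmaz vs Diaz: Yilmaz preferred on 1+6+2+5 = 14 ballots; Yilmaz wins 14–7.
Only Diaz has no wins; Diaz is the Condorcet loser.

Diaz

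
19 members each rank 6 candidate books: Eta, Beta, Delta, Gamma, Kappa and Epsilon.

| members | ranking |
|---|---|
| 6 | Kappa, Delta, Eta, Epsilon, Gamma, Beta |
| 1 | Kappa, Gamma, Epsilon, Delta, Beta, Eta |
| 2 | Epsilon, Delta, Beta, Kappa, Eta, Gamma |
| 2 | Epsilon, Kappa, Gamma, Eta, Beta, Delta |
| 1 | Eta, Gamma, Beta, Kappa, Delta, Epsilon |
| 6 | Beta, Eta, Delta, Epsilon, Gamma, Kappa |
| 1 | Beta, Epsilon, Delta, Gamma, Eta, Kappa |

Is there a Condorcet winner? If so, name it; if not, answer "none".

none

Check each pair by majority over 19 ballots:
Eta vs Beta: 6+2+1 = 9 for Eta, 10 for Beta — Beta by 10–9.
Eta vs Delta: 2+1+6 = 9 for Eta, 10 for Delta — Delta by 10–9.
Eta vs Gamma: 15 to 4, Eta.
Eta vs Kappa: 1+6+1 = 8 for Eta, 11 for Kappa — Kappa by 11–8.
Eta vs Epsilon: 13 to 6, Eta.
Beta vs Delta: Beta preferred on 2+1+6+1 = 10 ballots; Beta wins 10–9.
Beta vs Gamma: 2+6+1 = 9 for Beta, 10 for Gamma — Gamma by 10–9.
Beta vs Kappa: 10 to 9, Beta.
Beta vs Epsilon: Beta preferred on 1+6+1 = 8 ballots; Epsilon wins 11–8.
Delta vs Gamma: 6+2+6+1 = 15 for Delta, 4 for Gamma — Delta by 15–4.
Delta vs Kappa: 2+6+1 = 9 for Delta, 10 for Kappa — Kappa by 10–9.
Delta vs Epsilon: Delta preferred on 6+1+6 = 13 ballots; Delta wins 13–6.
Gamma vs Kappa: Gamma preferred on 1+6+1 = 8 ballots; Kappa wins 11–8.
Gamma vs Epsilon: Gamma is ranked higher on 1+1 = 2 ballots, Epsilon on 17. Epsilon wins 17–2.
Kappa vs Epsilon: 8 to 11, Epsilon.
Each book drops at least one matchup (Eta loses to Beta; Beta loses to Gamma; Delta loses to Beta; Gamma loses to Eta; Kappa loses to Beta; Epsilon loses to Eta); the cycle Eta → Gamma → Beta → Eta rules out a Condorcet winner.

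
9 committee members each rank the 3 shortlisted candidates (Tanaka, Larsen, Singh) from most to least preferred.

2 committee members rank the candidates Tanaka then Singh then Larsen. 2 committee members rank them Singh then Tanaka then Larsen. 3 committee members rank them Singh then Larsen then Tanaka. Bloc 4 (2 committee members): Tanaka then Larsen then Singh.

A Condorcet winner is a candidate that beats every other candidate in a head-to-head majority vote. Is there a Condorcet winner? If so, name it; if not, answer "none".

Head-to-head results (9 committee members):
Tanaka–Larsen: Tanaka 6–3.
Tanaka vs Singh: Singh wins 5–4.
Larsen–Singh: Singh 7–2.
Only Singh has no losses; Singh is the Condorcet winner.

Singh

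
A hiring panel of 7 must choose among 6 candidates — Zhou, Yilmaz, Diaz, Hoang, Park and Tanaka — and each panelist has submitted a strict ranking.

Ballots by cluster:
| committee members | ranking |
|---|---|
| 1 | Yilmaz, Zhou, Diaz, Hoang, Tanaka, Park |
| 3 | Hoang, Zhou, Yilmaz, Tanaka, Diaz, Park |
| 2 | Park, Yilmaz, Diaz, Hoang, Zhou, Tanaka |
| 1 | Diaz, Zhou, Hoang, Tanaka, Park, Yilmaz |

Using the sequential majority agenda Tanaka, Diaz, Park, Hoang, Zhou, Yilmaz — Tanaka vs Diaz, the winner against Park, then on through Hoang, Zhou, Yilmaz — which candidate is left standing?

Round 1: Tanaka vs Diaz — 3–4, Diaz advances.
Round 2: Diaz vs Park — 5–2, Diaz advances.
Round 3: Diaz vs Hoang — 4–3, Diaz advances.
Round 4: Diaz vs Zhou — 3–4, Zhou advances.
Round 5: Zhou vs Yilmaz — 4–3, Zhou advances.
Zhou survives the agenda.

Zhou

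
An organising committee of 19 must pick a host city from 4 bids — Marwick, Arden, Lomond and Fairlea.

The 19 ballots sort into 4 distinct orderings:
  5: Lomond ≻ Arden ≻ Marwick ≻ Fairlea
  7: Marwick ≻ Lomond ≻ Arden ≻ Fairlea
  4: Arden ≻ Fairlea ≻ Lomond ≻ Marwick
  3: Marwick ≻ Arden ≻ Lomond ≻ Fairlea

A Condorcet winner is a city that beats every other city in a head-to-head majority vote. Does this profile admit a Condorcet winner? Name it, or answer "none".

Pairwise majorities:
Marwick–Arden: Marwick 10–9.
Marwick–Lomond: Marwick 10–9.
Marwick vs Fairlea: Marwick wins 15–4.
Arden vs Lomond: Lomond, 12–7.
Arden–Fairlea: Arden 19–0.
Lomond vs Fairlea: Lomond wins 15–4.
Marwick beats each of Arden, Lomond, Fairlea — Marwick is the Condorcet winner.

Marwick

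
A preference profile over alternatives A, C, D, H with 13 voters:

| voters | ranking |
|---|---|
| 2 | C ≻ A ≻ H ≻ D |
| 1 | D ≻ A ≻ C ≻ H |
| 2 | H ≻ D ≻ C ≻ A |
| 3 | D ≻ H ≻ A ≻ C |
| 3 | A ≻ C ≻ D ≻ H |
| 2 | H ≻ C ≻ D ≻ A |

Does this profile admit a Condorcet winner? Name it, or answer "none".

Head-to-head results (13 voters):
A vs C: A wins 7–6.
A vs D: D, 8–5.
A–H: H 7–6.
C vs D: C, 7–6.
C vs H: H, 7–6.
D vs H: D, 7–6.
Each alternative drops at least one matchup (A loses to D; C loses to A; D loses to C; H loses to D); the cycle A > C > D > A rules out a Condorcet winner.

none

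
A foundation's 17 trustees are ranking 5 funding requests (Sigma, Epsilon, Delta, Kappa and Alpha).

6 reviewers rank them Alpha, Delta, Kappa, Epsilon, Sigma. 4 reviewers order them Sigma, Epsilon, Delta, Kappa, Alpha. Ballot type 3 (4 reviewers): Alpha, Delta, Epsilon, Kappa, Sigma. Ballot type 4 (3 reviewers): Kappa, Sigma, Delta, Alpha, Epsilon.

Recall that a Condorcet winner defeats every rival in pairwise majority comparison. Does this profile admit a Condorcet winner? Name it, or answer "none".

Alpha

Pairwise majorities:
Sigma vs Epsilon: Epsilon wins 10–7.
Sigma vs Delta: Delta wins 10–7.
Sigma vs Kappa: Kappa, 13–4.
Sigma–Alpha: Alpha 10–7.
Epsilon–Delta: Delta 13–4.
Epsilon vs Kappa: Kappa wins 9–8.
Epsilon–Alpha: Alpha 13–4.
Delta vs Kappa: Delta wins 14–3.
Delta–Alpha: Alpha 10–7.
Kappa vs Alpha: Alpha, 10–7.
Alpha beats each of Sigma, Epsilon, Delta, Kappa — Alpha is the Condorcet winner.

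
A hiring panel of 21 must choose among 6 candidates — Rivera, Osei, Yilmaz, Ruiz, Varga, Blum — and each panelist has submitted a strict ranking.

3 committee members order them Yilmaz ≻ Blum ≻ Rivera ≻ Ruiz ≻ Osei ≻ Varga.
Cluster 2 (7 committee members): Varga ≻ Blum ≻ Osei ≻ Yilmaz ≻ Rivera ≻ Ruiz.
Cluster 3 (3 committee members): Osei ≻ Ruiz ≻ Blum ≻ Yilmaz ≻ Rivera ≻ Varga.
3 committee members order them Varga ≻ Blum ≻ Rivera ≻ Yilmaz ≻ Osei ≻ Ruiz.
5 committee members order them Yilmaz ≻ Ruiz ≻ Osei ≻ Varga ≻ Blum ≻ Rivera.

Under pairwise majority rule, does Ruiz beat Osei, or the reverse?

Osei

Ballots ranking Ruiz above Osei: 3 + 5 = 8.
Ballots ranking Osei above Ruiz: 21 − 8 = 13.
Osei wins the head-to-head 13–8.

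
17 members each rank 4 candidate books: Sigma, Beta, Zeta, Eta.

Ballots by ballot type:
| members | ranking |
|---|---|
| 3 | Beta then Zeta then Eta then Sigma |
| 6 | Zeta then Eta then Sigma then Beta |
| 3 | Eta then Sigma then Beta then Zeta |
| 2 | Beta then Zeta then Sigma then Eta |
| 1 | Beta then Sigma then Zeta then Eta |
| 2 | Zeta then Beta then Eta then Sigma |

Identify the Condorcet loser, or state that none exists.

none

Pairwise majorities:
Sigma vs Beta: Sigma wins 9–8.
Sigma vs Zeta: Sigma is ranked higher on 3+1 = 4 ballots, Zeta on 13. Zeta wins 13–4.
Sigma vs Eta: Eta wins 14–3.
Beta–Zeta: Beta 9–8.
Beta vs Eta: Eta wins 9–8.
Zeta vs Eta: Zeta preferred on 3+6+2+1+2 = 14 ballots; Zeta wins 14–3.
Every book wins at least one matchup (Sigma beats Beta; Beta beats Zeta; Zeta beats Sigma; Eta beats Sigma), so there is no Condorcet loser.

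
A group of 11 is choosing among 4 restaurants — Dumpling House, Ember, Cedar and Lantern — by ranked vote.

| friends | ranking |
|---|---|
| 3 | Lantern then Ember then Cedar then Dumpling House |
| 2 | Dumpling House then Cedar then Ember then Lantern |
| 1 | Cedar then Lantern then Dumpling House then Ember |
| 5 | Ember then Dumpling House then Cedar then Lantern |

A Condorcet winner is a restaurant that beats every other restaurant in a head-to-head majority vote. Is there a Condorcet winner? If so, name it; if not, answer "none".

Ember

Pairwise majorities:
Dumpling House vs Ember: 3 to 8, Ember.
Dumpling House vs Cedar: 2+5 = 7 for Dumpling House, 4 for Cedar — Dumpling House by 7–4.
Dumpling House vs Lantern: Dumpling House is ranked higher on 2+5 = 7 ballots, Lantern on 4. Dumpling House wins 7–4.
Ember vs Cedar: 8 to 3, Ember.
Ember vs Lantern: 2+5 = 7 for Ember, 4 for Lantern — Ember by 7–4.
Cedar vs Lantern: 8 to 3, Cedar.
Only Ember has no losses; Ember is the Condorcet winner.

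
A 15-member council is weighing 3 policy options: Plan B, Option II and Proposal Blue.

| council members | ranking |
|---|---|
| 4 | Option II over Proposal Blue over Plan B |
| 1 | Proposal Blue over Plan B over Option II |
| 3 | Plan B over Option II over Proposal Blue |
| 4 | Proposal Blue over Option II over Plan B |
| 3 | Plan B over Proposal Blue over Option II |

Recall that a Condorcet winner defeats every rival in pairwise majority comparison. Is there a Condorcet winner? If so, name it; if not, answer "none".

Check each pair by majority over 15 ballots:
Plan B vs Option II: Option II wins 8–7.
Plan B vs Proposal Blue: Proposal Blue wins 9–6.
Option II vs Proposal Blue: Proposal Blue, 8–7.
Proposal Blue beats each of Plan B, Option II — Proposal Blue is the Condorcet winner.

Proposal Blue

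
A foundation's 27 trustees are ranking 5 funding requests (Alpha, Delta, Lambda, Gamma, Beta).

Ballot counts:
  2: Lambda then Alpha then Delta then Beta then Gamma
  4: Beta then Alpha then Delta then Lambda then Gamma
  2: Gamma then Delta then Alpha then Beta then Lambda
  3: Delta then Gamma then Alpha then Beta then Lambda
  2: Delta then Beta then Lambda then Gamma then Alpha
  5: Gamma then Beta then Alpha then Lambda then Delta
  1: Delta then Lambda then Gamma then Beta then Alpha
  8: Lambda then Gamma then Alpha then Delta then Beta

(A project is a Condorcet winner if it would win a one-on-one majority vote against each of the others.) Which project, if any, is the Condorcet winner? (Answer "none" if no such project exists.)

Head-to-head results (27 reviewers):
Alpha vs Delta: Alpha, 19–8.
Alpha vs Lambda: Alpha wins 14–13.
Alpha–Gamma: Gamma 21–6.
Alpha–Beta: Alpha 15–12.
Delta–Lambda: Lambda 15–12.
Delta vs Gamma: Gamma wins 15–12.
Delta–Beta: Delta 18–9.
Lambda vs Gamma: Lambda wins 17–10.
Lambda–Beta: Beta 16–11.
Gamma vs Beta: Gamma, 19–8.
Every project loses at least once (Alpha loses to Gamma; Delta loses to Alpha; Lambda loses to Alpha; Gamma loses to Lambda; Beta loses to Alpha). The majority relation contains the cycle Alpha beats Lambda beats Gamma beats Alpha, so there is no Condorcet winner.

none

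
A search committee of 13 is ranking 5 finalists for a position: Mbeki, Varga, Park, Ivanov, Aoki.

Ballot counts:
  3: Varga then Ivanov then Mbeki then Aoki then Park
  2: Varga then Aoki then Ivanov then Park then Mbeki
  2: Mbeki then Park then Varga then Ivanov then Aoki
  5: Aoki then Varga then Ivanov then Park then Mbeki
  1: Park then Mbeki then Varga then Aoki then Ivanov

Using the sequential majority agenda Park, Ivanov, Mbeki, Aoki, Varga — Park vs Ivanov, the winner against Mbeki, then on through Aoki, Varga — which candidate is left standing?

Round 1: Park vs Ivanov — 3–10, Ivanov advances.
Round 2: Ivanov vs Mbeki — 10–3, Ivanov advances.
Round 3: Ivanov vs Aoki — 5–8, Aoki advances.
Round 4: Aoki vs Varga — 5–8, Varga advances.
Varga survives the agenda.

Varga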